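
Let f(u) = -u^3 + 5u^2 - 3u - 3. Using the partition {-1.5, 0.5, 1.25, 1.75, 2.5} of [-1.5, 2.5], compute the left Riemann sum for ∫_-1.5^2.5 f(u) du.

Subinterval widths: 2, 0.75, 0.5, 0.75.
Left endpoints: -1.5, 0.5, 1.25, 1.75.
f(-1.5) = 16.125, f(0.5) = -3.375, f(1.25) = -0.890625, f(1.75) = 1.703125.
Sum = Σ Δu_i · f(u_i).
Sum = 30.55078125.

30.55078125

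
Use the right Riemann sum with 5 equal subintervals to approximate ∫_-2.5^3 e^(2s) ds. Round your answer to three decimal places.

Δs = (3 − (-2.5))/5 = 1.1.
Right endpoints: -1.4, -0.3, 0.8, 1.9, 3.
f(-1.4) ≈ 0.061, f(-0.3) ≈ 0.549, f(0.8) ≈ 4.953, f(1.9) ≈ 44.701, f(3) ≈ 403.429.
Sum = Δs · [f(-1.4) + f(-0.3) + f(0.8) + f(1.9) + f(3)].
Sum ≈ 499.062.

499.062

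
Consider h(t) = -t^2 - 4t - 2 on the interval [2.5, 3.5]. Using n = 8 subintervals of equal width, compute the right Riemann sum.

Δt = (3.5 − 2.5)/8 = 0.125.
Right endpoints: 2.625, 2.75, 2.875, 3, 3.125, 3.25, 3.375, 3.5.
h(2.625) = -19.390625, h(2.75) = -20.5625, h(2.875) = -21.765625, h(3) = -23, h(3.125) = -24.265625, h(3.25) = -25.5625, h(3.375) = -26.890625, h(3.5) = -28.25.
Sum = Δt · [h(2.625) + h(2.75) + h(2.875) + ...].
Sum = -23.7109375.

-23.7109375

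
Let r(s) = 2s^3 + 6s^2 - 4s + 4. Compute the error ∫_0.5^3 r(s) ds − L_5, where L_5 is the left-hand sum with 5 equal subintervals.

Exact integral: ∫_0.5^3 r(s) ds = 86.71875.
L_5 = 64.375.
Error = 86.71875 − 64.375 = 22.34375.

22.34375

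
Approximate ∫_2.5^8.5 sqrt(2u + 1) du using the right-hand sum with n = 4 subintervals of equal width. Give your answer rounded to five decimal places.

Δu = (8.5 − 2.5)/4 = 1.5.
Right endpoints: 4, 5.5, 7, 8.5.
f(4) ≈ 3.00000, f(5.5) ≈ 3.46410, f(7) ≈ 3.87298, f(8.5) ≈ 4.24264.
Sum = Δu · [f(4) + f(5.5) + f(7) + f(8.5)].
Sum ≈ 21.86959.

21.86959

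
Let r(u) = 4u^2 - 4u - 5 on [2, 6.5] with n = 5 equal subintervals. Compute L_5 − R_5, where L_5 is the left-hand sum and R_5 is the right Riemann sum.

-121.5

L_5 = 198.18.
R_5 = 319.68.
L_5 − R_5 = -121.5.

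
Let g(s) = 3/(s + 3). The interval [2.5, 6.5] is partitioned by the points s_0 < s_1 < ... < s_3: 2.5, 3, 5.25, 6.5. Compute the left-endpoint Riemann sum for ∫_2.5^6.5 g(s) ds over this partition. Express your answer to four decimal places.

Subinterval widths: 0.5, 2.25, 1.25.
Left endpoints: 2.5, 3, 5.25.
g(2.5) = 6/11, g(3) = 0.5, g(5.25) = 4/11.
Sum = Σ Δs_i · g(s_i).
Sum ≈ 1.8523.

1.8523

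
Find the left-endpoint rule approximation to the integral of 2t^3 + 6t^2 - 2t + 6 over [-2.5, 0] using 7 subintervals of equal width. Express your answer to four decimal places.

34.8980

Δt = (0 − (-2.5))/7 = 5/14.
Left endpoints: -2.5, -15/7, -25/14, -10/7, -15/14, -5/7, -5/14.
f(-2.5) = 17.25, f(-15/7) = 6228/343, f(-25/14) = 23757/1372, f(-10/7) = 5238/343, f(-15/14) = 17247/1372, f(-5/7) = 3348/343, f(-5/14) = 10137/1372.
Sum = Δt · [f(-2.5) + f(-15/7) + f(-25/14) + ...].
Sum ≈ 34.8980.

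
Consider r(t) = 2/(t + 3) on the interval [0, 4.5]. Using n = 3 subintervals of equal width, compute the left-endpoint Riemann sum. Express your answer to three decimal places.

2.167

Δt = (4.5 − 0)/3 = 1.5.
Left endpoints: 0, 1.5, 3.
r(0) = 2/3, r(1.5) = 4/9, r(3) = 1/3.
Sum = Δt · [r(0) + r(1.5) + r(3)].
Sum ≈ 2.167.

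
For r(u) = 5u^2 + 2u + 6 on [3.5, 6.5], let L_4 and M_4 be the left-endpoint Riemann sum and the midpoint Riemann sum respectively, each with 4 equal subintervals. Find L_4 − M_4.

L_4 = 377.15625.
M_4 = 433.546875.
L_4 − M_4 = -56.390625.

-56.390625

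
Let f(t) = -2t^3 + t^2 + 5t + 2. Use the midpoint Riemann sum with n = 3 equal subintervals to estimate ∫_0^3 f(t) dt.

-1

Δt = (3 − 0)/3 = 1.
Midpoints: 0.5, 1.5, 2.5.
f(0.5) = 4.5, f(1.5) = 5, f(2.5) = -10.5.
Sum = Δt · [f(0.5) + f(1.5) + f(2.5)].
Sum = -1.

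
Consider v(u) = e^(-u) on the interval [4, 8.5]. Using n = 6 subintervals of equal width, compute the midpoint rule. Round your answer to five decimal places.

Δu = (8.5 − 4)/6 = 0.75.
Midpoints: 4.375, 5.125, 5.875, 6.625, 7.375, 8.125.
v(4.375) ≈ 0.01259, v(5.125) ≈ 0.00595, v(5.875) ≈ 0.00281, v(6.625) ≈ 0.00133, v(7.375) ≈ 0.00063, v(8.125) ≈ 0.00030.
Sum = Δu · [v(4.375) + v(5.125) + v(5.875) + ...].
Sum ≈ 0.01769.

0.01769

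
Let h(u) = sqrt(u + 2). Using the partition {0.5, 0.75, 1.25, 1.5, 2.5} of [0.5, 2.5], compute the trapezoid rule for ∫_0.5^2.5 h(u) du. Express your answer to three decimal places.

3.725

Subinterval widths: 0.25, 0.5, 0.25, 1.
h(0.5) ≈ 1.581, h(0.75) ≈ 1.658, h(1.25) ≈ 1.803, h(1.5) ≈ 1.871, h(2.5) ≈ 2.121.
On each subinterval the trapezoid contributes (Δu_i/2)·[h(u_{i-1}) + h(u_i)].
Sum ≈ 3.725.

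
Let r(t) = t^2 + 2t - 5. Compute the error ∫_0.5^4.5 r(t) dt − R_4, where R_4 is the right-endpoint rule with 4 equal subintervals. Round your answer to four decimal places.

-14.6667

Exact integral: ∫_0.5^4.5 r(t) dt ≈ 30.333333.
R_4 = 45.
Error ≈ 30.333333 − 45 ≈ -14.6667.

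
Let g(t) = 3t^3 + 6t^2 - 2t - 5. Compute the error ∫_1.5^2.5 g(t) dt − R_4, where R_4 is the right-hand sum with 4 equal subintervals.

Exact integral: ∫_1.5^2.5 g(t) dt = 41.
R_4 = 48.59375.
Error = 41 − 48.59375 = -7.59375.

-7.59375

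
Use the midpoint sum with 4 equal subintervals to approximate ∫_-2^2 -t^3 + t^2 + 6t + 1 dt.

9

Δt = (2 − (-2))/4 = 1.
Midpoints: -1.5, -0.5, 0.5, 1.5.
f(-1.5) = -2.375, f(-0.5) = -1.625, f(0.5) = 4.125, f(1.5) = 8.875.
Sum = Δt · [f(-1.5) + f(-0.5) + f(0.5) + f(1.5)].
Sum = 9.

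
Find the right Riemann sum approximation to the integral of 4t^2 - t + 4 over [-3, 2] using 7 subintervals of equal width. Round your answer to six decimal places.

Δt = (2 − (-3))/7 = 5/7.
Right endpoints: -16/7, -11/7, -6/7, -1/7, 4/7, 9/7, 2.
f(-16/7) = 1332/49, f(-11/7) = 757/49, f(-6/7) = 382/49, f(-1/7) = 207/49, f(4/7) = 232/49, f(9/7) = 457/49, f(2) = 18.
Sum = Δt · [f(-16/7) + f(-11/7) + f(-6/7) + ...].
Sum ≈ 61.938776.

61.938776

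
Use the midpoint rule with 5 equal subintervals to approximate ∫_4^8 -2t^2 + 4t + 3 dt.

-190.24

Δt = (8 − 4)/5 = 0.8.
Midpoints: 4.4, 5.2, 6, 6.8, 7.6.
f(4.4) = -18.12, f(5.2) = -30.28, f(6) = -45, f(6.8) = -62.28, f(7.6) = -82.12.
Sum = Δt · [f(4.4) + f(5.2) + f(6) + f(6.8) + f(7.6)].
Sum = -190.24.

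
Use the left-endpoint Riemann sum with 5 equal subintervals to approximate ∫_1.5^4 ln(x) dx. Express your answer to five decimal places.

2.18314

Δx = (4 − 1.5)/5 = 0.5.
Left endpoints: 1.5, 2, 2.5, 3, 3.5.
f(1.5) ≈ 0.40547, f(2) ≈ 0.69315, f(2.5) ≈ 0.91629, f(3) ≈ 1.09861, f(3.5) ≈ 1.25276.
Sum = Δx · [f(1.5) + f(2) + f(2.5) + f(3) + f(3.5)].
Sum ≈ 2.18314.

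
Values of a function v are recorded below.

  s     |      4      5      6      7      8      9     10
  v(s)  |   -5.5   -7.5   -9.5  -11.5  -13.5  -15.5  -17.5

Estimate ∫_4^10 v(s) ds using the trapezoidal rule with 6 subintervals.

-69

Δs = 1.
T_6 = (1/2)·[(-5.5) + 2·(-7.5) + 2·(-9.5) + 2·(-11.5) + 2·(-13.5) + 2·(-15.5) + (-17.5)] = -69.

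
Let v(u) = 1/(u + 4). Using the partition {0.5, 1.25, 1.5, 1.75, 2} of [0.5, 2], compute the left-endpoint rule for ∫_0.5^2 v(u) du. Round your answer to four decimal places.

0.3032

Subinterval widths: 0.75, 0.25, 0.25, 0.25.
Left endpoints: 0.5, 1.25, 1.5, 1.75.
v(0.5) = 2/9, v(1.25) = 4/21, v(1.5) = 2/11, v(1.75) = 4/23.
Sum = Σ Δu_i · v(u_i).
Sum ≈ 0.3032.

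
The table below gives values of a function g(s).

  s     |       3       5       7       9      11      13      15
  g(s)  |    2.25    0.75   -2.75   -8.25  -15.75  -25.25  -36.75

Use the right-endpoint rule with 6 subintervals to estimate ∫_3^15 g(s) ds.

Δs = 2.
Sum = 2·[0.75 + (-2.75) + (-8.25) + (-15.75) + (-25.25) + (-36.75)] = -176.

-176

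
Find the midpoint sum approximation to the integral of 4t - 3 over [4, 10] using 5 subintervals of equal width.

150

Δt = (10 − 4)/5 = 1.2.
Midpoints: 4.6, 5.8, 7, 8.2, 9.4.
f(4.6) = 15.4, f(5.8) = 20.2, f(7) = 25, f(8.2) = 29.8, f(9.4) = 34.6.
Sum = Δt · [f(4.6) + f(5.8) + f(7) + f(8.2) + f(9.4)].
Sum = 150.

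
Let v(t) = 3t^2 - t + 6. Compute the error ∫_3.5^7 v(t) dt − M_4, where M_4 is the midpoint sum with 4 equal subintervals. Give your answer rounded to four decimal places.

Exact integral: ∫_3.5^7 v(t) dt = 302.75.
M_4 ≈ 302.080078.
Error ≈ 302.75 − 302.080078 ≈ 0.6699.

0.6699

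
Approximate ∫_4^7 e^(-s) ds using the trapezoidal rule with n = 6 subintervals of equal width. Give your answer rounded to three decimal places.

0.018

Δs = (7 − 4)/6 = 0.5.
f(4) ≈ 0.018, f(4.5) ≈ 0.011, f(5) ≈ 0.007, f(5.5) ≈ 0.004, f(6) ≈ 0.002, f(6.5) ≈ 0.002, f(7) ≈ 0.001.
T_6 = (Δs/2)·[f(s_0) + 2f(s_1) + ... + 2f(s_{5}) + f(s_6)].
Sum ≈ 0.018.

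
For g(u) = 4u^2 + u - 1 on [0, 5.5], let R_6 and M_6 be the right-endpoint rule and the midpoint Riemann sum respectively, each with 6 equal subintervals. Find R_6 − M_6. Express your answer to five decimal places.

62.60069

R_6 ≈ 292.5185185.
M_6 ≈ 229.9178241.
R_6 − M_6 ≈ 62.60069.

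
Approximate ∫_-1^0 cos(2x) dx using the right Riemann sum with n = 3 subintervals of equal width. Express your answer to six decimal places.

0.673708

Δx = (0 − (-1))/3 = 1/3.
Right endpoints: -2/3, -1/3, 0.
f(-2/3) ≈ 0.235238, f(-1/3) ≈ 0.785887, f(0) ≈ 1.000000.
Sum = Δx · [f(-2/3) + f(-1/3) + f(0)].
Sum ≈ 0.673708.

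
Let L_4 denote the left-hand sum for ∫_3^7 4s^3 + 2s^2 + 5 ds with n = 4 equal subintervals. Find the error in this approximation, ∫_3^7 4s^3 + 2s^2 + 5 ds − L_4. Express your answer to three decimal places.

630.667

Exact integral: ∫_3^7 f(s) ds ≈ 2550.66667.
L_4 = 1920.
Error ≈ 2550.66667 − 1920 ≈ 630.667.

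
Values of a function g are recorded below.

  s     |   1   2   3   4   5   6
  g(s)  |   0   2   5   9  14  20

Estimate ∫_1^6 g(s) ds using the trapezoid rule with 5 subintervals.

40

Δs = 1.
T_5 = (1/2)·[0 + 2·2 + 2·5 + 2·9 + 2·14 + 20] = 40.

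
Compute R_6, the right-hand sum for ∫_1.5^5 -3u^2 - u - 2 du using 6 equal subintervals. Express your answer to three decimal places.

Δu = (5 − 1.5)/6 = 7/12.
Right endpoints: 25/12, 8/3, 3.25, 23/6, 53/12, 5.
f(25/12) = -821/48, f(8/3) = -26, f(3.25) = -36.9375, f(23/6) = -599/12, f(53/12) = -64.9375, f(5) = -82.
Sum = Δu · [f(25/12) + f(8/3) + f(3.25) + ...].
Sum ≈ -161.523.

-161.523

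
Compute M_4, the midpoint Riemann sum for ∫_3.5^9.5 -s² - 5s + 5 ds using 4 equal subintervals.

Δs = (9.5 − 3.5)/4 = 1.5.
Midpoints: 4.25, 5.75, 7.25, 8.75.
f(4.25) = -34.3125, f(5.75) = -56.8125, f(7.25) = -83.8125, f(8.75) = -115.3125.
Sum = Δs · [f(4.25) + f(5.75) + f(7.25) + f(8.75)].
Sum = -435.375.

-435.375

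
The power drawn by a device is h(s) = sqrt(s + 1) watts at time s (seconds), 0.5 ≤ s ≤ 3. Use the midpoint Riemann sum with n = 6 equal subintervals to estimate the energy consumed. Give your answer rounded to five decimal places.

Δs = (3 − 0.5)/6 = 5/12.
Midpoints: 17/24, 1.125, 37/24, 47/24, 2.375, 67/24.
h(17/24) ≈ 1.30703, h(1.125) ≈ 1.45774, h(37/24) ≈ 1.59426, h(47/24) ≈ 1.71998, h(2.375) ≈ 1.83712, h(67/24) ≈ 1.94722.
Sum = Δs · [h(17/24) + h(1.125) + h(37/24) + ...].
Sum ≈ 4.10973.

4.10973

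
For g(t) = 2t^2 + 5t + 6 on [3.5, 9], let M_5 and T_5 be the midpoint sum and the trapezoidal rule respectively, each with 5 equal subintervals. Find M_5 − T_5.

M_5 = 661.1825.
T_5 = 664.51.
M_5 − T_5 = -3.3275.

-3.3275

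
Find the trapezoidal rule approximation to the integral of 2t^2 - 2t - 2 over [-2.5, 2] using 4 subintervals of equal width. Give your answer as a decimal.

Δt = (2 − (-2.5))/4 = 1.125.
f(-2.5) = 15.5, f(-1.375) = 4.53125, f(-0.25) = -1.375, f(0.875) = -2.21875, f(2) = 2.
T_4 = (Δt/2)·[f(t_0) + 2f(t_1) + 2f(t_2) + 2f(t_3) + f(t_4)].
Sum = 10.8984375.

10.8984375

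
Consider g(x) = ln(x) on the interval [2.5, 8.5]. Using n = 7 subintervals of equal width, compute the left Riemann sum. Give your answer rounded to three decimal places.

9.358

Δx = (8.5 − 2.5)/7 = 6/7.
Left endpoints: 2.5, 47/14, 59/14, 71/14, 83/14, 95/14, 107/14.
g(2.5) ≈ 0.916, g(47/14) ≈ 1.211, g(59/14) ≈ 1.438, g(71/14) ≈ 1.624, g(83/14) ≈ 1.780, g(95/14) ≈ 1.915, g(107/14) ≈ 2.034.
Sum = Δx · [g(2.5) + g(47/14) + g(59/14) + ...].
Sum ≈ 9.358.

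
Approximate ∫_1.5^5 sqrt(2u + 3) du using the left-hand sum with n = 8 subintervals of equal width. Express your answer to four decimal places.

10.4701

Δu = (5 − 1.5)/8 = 0.4375.
Left endpoints: 1.5, 1.9375, 2.375, 2.8125, 3.25, 3.6875, 4.125, 4.5625.
f(1.5) ≈ 2.4495, f(1.9375) ≈ 2.6220, f(2.375) ≈ 2.7839, f(2.8125) ≈ 2.9368, f(3.25) ≈ 3.0822, f(3.6875) ≈ 3.2210, f(4.125) ≈ 3.3541, f(4.5625) ≈ 3.4821.
Sum = Δu · [f(1.5) + f(1.9375) + f(2.375) + ...].
Sum ≈ 10.4701.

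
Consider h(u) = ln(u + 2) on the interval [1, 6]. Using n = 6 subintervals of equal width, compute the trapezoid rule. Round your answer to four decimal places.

Δu = (6 − 1)/6 = 5/6.
h(1) ≈ 1.0986, h(11/6) ≈ 1.3437, h(8/3) ≈ 1.5404, h(3.5) ≈ 1.7047, h(13/3) ≈ 1.8458, h(31/6) ≈ 1.9694, h(6) ≈ 2.0794.
T_6 = (Δu/2)·[h(u_0) + 2h(u_1) + ... + 2h(u_{5}) + h(u_6)].
Sum ≈ 8.3277.

8.3277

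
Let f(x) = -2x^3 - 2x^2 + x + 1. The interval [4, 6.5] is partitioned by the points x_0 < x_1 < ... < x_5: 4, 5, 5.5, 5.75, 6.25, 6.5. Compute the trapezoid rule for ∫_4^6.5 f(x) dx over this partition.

-895.84375

Subinterval widths: 1, 0.5, 0.25, 0.5, 0.25.
f(4) = -155, f(5) = -294, f(5.5) = -386.75, f(5.75) = -439.59375, f(6.25) = -559.15625, f(6.5) = -626.25.
On each subinterval the trapezoid contributes (Δx_i/2)·[f(x_{i-1}) + f(x_i)].
Sum = -895.84375.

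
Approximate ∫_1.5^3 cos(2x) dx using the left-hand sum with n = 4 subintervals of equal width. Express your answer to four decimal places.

-0.5660

Δx = (3 − 1.5)/4 = 0.375.
Left endpoints: 1.5, 1.875, 2.25, 2.625.
f(1.5) ≈ -0.9900, f(1.875) ≈ -0.8206, f(2.25) ≈ -0.2108, f(2.625) ≈ 0.5121.
Sum = Δx · [f(1.5) + f(1.875) + f(2.25) + f(2.625)].
Sum ≈ -0.5660.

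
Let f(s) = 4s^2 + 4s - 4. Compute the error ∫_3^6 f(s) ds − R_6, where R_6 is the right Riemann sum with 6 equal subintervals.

-30.5

Exact integral: ∫_3^6 f(s) ds = 294.
R_6 = 324.5.
Error = 294 − 324.5 = -30.5.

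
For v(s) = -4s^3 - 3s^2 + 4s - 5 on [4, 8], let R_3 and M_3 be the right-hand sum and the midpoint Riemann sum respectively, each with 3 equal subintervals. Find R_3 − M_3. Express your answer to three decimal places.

R_3 ≈ -5580.88889.
M_3 ≈ -4167.55556.
R_3 − M_3 ≈ -1413.333.

-1413.333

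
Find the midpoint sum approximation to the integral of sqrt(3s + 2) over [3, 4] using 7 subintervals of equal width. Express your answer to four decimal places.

Δs = (4 − 3)/7 = 1/7.
Midpoints: 43/14, 45/14, 47/14, 3.5, 51/14, 53/14, 55/14.
f(43/14) ≈ 3.3488, f(45/14) ≈ 3.4122, f(47/14) ≈ 3.4744, f(3.5) ≈ 3.5355, f(51/14) ≈ 3.5956, f(53/14) ≈ 3.6547, f(55/14) ≈ 3.7129.
Sum = Δs · [f(43/14) + f(45/14) + f(47/14) + ...].
Sum ≈ 3.5335.

3.5335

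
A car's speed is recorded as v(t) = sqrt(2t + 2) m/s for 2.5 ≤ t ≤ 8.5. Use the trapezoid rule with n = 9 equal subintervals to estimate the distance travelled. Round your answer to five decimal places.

Δt = (8.5 − 2.5)/9 = 2/3.
v(2.5) ≈ 2.64575, v(19/6) ≈ 2.88675, v(23/6) ≈ 3.10913, v(4.5) ≈ 3.31662, v(31/6) ≈ 3.51188, v(35/6) ≈ 3.69685, v(6.5) ≈ 3.87298, v(43/6) ≈ 4.04145, v(47/6) ≈ 4.20317, v(8.5) ≈ 4.35890.
T_9 = (Δt/2)·[v(t_0) + 2v(t_1) + ... + 2v(t_{8}) + v(t_9)].
Sum ≈ 21.42744.

21.42744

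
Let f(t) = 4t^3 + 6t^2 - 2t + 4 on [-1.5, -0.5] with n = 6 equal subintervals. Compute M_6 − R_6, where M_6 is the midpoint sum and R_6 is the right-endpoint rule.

0.125

M_6 ≈ 7.5138889.
R_6 ≈ 7.3888889.
M_6 − R_6 = 0.125.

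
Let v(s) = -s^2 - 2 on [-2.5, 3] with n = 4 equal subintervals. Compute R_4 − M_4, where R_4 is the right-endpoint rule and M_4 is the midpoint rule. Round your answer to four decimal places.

-4.4902

R_4 = -28.83203125.
M_4 ≈ -24.341797.
R_4 − M_4 ≈ -4.4902.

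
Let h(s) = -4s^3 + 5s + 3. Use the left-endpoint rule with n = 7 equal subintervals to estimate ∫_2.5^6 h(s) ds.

Δs = (6 − 2.5)/7 = 0.5.
Left endpoints: 2.5, 3, 3.5, 4, 4.5, 5, 5.5.
h(2.5) = -47, h(3) = -90, h(3.5) = -151, h(4) = -233, h(4.5) = -339, h(5) = -472, h(5.5) = -635.
Sum = Δs · [h(2.5) + h(3) + h(3.5) + ...].
Sum = -983.5.

-983.5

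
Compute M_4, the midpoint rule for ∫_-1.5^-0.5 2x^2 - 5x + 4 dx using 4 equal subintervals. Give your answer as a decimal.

11.15625

Δx = (-0.5 − (-1.5))/4 = 0.25.
Midpoints: -1.375, -1.125, -0.875, -0.625.
f(-1.375) = 14.65625, f(-1.125) = 12.15625, f(-0.875) = 9.90625, f(-0.625) = 7.90625.
Sum = Δx · [f(-1.375) + f(-1.125) + f(-0.875) + f(-0.625)].
Sum = 11.15625.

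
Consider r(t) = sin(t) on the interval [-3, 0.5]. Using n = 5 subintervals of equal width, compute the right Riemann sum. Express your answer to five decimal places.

Δt = (0.5 − (-3))/5 = 0.7.
Right endpoints: -2.3, -1.6, -0.9, -0.2, 0.5.
r(-2.3) ≈ -0.74571, r(-1.6) ≈ -0.99957, r(-0.9) ≈ -0.78333, r(-0.2) ≈ -0.19867, r(0.5) ≈ 0.47943.
Sum = Δt · [r(-2.3) + r(-1.6) + r(-0.9) + r(-0.2) + r(0.5)].
Sum ≈ -1.57349.

-1.57349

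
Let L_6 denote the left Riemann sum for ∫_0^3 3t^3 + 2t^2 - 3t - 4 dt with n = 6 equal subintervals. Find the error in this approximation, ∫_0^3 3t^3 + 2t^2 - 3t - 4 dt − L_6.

Exact integral: ∫_0^3 f(t) dt = 53.25.
L_6 = 32.6875.
Error = 53.25 − 32.6875 = 20.5625.

20.5625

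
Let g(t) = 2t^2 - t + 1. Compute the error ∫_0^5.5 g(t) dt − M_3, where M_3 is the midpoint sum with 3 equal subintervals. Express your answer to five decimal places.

3.08102

Exact integral: ∫_0^5.5 g(t) dt ≈ 101.2916667.
M_3 ≈ 98.2106481.
Error ≈ 101.2916667 − 98.2106481 ≈ 3.08102.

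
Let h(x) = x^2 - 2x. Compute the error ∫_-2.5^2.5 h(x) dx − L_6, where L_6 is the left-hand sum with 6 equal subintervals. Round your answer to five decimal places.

-4.74537

Exact integral: ∫_-2.5^2.5 h(x) dx ≈ 10.4166667.
L_6 ≈ 15.1620370.
Error ≈ 10.4166667 − 15.1620370 ≈ -4.74537.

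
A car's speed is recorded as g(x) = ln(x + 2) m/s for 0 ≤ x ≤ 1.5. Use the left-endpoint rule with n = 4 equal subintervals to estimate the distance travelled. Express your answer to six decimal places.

Δx = (1.5 − 0)/4 = 0.375.
Left endpoints: 0, 0.375, 0.75, 1.125.
g(0) ≈ 0.693147, g(0.375) ≈ 0.864997, g(0.75) ≈ 1.011601, g(1.125) ≈ 1.139434.
Sum = Δx · [g(0) + g(0.375) + g(0.75) + g(1.125)].
Sum ≈ 1.390942.

1.390942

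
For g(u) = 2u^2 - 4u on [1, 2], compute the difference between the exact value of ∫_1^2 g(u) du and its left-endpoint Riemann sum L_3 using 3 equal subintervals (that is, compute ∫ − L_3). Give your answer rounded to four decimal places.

0.2963

Exact integral: ∫_1^2 g(u) du ≈ -1.333333.
L_3 ≈ -1.629630.
Error ≈ -1.333333 − (-1.629630) ≈ 0.2963.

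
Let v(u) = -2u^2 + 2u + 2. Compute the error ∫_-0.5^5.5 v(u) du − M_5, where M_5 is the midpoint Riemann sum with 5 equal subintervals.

-1.44

Exact integral: ∫_-0.5^5.5 v(u) du = -69.
M_5 = -67.56.
Error = -69 − (-67.56) = -1.44.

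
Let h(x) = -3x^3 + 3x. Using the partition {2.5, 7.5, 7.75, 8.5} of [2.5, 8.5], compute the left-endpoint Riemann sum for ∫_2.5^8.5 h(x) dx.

Subinterval widths: 5, 0.25, 0.75.
Left endpoints: 2.5, 7.5, 7.75.
h(2.5) = -39.375, h(7.5) = -1243.125, h(7.75) = -1373.203125.
Sum = Σ Δx_i · h(x_i).
Sum = -1537.55859375.

-1537.55859375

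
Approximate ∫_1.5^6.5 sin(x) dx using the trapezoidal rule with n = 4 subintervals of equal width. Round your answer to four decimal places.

Δx = (6.5 − 1.5)/4 = 1.25.
f(1.5) ≈ 0.9975, f(2.75) ≈ 0.3817, f(4) ≈ -0.7568, f(5.25) ≈ -0.8589, f(6.5) ≈ 0.2151.
T_4 = (Δx/2)·[f(x_0) + 2f(x_1) + 2f(x_2) + 2f(x_3) + f(x_4)].
Sum ≈ -0.7847.

-0.7847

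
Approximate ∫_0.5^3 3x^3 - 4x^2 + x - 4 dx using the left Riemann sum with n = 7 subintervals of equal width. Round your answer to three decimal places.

11.276

Δx = (3 − 0.5)/7 = 5/14.
Left endpoints: 0.5, 6/7, 17/14, 11/7, 27/14, 16/7, 37/14.
f(0.5) = -4.125, f(6/7) = -1438/343, f(17/14) = -9089/2744, f(11/7) = -228/343, f(27/14) = 12541/2744, f(16/7) = 4532/343, f(37/14) = 71571/2744.
Sum = Δx · [f(0.5) + f(6/7) + f(17/14) + ...].
Sum ≈ 11.276.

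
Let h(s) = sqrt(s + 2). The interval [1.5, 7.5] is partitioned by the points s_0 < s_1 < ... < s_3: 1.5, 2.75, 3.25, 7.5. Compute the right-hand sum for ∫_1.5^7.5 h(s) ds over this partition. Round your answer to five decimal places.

16.96934

Subinterval widths: 1.25, 0.5, 4.25.
Right endpoints: 2.75, 3.25, 7.5.
h(2.75) ≈ 2.17945, h(3.25) ≈ 2.29129, h(7.5) ≈ 3.08221.
Sum = Σ Δs_i · h(s_i).
Sum ≈ 16.96934.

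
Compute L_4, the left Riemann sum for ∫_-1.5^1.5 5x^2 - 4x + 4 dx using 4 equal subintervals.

29.15625

Δx = (1.5 − (-1.5))/4 = 0.75.
Left endpoints: -1.5, -0.75, 0, 0.75.
f(-1.5) = 21.25, f(-0.75) = 9.8125, f(0) = 4, f(0.75) = 3.8125.
Sum = Δx · [f(-1.5) + f(-0.75) + f(0) + f(0.75)].
Sum = 29.15625.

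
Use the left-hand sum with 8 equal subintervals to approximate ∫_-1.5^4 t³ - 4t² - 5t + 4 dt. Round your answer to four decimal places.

Δt = (4 − (-1.5))/8 = 0.6875.
Left endpoints: -1.5, -0.8125, -0.125, 0.5625, 1.25, 1.9375, 2.625, 3.3125.
f(-1.5) = -0.875, f(-0.8125) = 20011/4096, f(-0.125) = 2335/512, f(0.5625) = 409/4096, f(1.25) = -6.546875, f(1.9375) = -55009/4096, f(2.625) = -9523/512, f(3.3125) = -82355/4096.
Sum = Δt · [f(-1.5) + f(-0.8125) + f(-0.125) + ...].
Sum ≈ -34.3831.

-34.3831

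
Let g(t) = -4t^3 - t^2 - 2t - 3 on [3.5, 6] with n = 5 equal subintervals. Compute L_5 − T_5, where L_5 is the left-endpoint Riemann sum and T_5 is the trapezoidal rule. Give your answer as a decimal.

180.3125

L_5 = -1060.625.
T_5 = -1240.9375.
L_5 − T_5 = 180.3125.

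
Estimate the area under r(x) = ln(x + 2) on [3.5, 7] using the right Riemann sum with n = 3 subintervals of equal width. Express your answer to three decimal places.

7.178

Δx = (7 − 3.5)/3 = 7/6.
Right endpoints: 14/3, 35/6, 7.
r(14/3) ≈ 1.897, r(35/6) ≈ 2.058, r(7) ≈ 2.197.
Sum = Δx · [r(14/3) + r(35/6) + r(7)].
Sum ≈ 7.178.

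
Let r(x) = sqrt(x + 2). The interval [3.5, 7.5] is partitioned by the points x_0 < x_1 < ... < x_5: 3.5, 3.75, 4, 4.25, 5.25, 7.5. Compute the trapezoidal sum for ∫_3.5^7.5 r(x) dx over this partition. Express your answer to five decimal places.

Subinterval widths: 0.25, 0.25, 0.25, 1, 2.25.
r(3.5) ≈ 2.34521, r(3.75) ≈ 2.39792, r(4) ≈ 2.44949, r(4.25) ≈ 2.50000, r(5.25) ≈ 2.69258, r(7.5) ≈ 3.08221.
On each subinterval the trapezoid contributes (Δx_i/2)·[r(x_{i-1}) + r(x_i)].
Sum ≈ 10.91043.

10.91043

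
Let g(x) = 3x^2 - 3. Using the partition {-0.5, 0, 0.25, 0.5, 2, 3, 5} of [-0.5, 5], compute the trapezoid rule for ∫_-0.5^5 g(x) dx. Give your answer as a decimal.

114.890625

Subinterval widths: 0.5, 0.25, 0.25, 1.5, 1, 2.
g(-0.5) = -2.25, g(0) = -3, g(0.25) = -2.8125, g(0.5) = -2.25, g(2) = 9, g(3) = 24, g(5) = 72.
On each subinterval the trapezoid contributes (Δx_i/2)·[g(x_{i-1}) + g(x_i)].
Sum = 114.890625.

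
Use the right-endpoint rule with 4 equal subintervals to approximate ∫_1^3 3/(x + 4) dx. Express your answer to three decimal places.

Δx = (3 − 1)/4 = 0.5.
Right endpoints: 1.5, 2, 2.5, 3.
f(1.5) = 6/11, f(2) = 0.5, f(2.5) = 6/13, f(3) = 3/7.
Sum = Δx · [f(1.5) + f(2) + f(2.5) + f(3)].
Sum ≈ 0.968.

0.968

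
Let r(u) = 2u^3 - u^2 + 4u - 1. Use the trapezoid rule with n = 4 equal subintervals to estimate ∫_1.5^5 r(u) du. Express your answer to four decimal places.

Δu = (5 − 1.5)/4 = 0.875.
r(1.5) = 9.5, r(2.375) = 29.65234375, r(3.25) = 70.09375, r(4.125) = 138.86328125, r(5) = 244.
T_4 = (Δu/2)·[r(u_0) + 2r(u_1) + 2r(u_2) + 2r(u_3) + r(u_4)].
Sum ≈ 319.6895.

319.6895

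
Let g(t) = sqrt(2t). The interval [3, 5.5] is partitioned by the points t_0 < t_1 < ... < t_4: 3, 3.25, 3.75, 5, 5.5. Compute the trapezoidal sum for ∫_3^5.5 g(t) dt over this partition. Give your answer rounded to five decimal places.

7.25469

Subinterval widths: 0.25, 0.5, 1.25, 0.5.
g(3) ≈ 2.44949, g(3.25) ≈ 2.54951, g(3.75) ≈ 2.73861, g(5) ≈ 3.16228, g(5.5) ≈ 3.31662.
On each subinterval the trapezoid contributes (Δt_i/2)·[g(t_{i-1}) + g(t_i)].
Sum ≈ 7.25469.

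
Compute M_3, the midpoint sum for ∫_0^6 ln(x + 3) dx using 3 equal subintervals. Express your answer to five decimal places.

Δx = (6 − 0)/3 = 2.
Midpoints: 1, 3, 5.
f(1) ≈ 1.38629, f(3) ≈ 1.79176, f(5) ≈ 2.07944.
Sum = Δx · [f(1) + f(3) + f(5)].
Sum ≈ 10.51499.

10.51499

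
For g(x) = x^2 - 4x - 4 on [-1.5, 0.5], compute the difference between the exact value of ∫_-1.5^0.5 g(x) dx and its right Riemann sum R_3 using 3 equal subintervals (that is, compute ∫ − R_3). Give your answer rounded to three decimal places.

3.185

Exact integral: ∫_-1.5^0.5 g(x) dx ≈ -2.83333.
R_3 ≈ -6.01852.
Error ≈ -2.83333 − (-6.01852) ≈ 3.185.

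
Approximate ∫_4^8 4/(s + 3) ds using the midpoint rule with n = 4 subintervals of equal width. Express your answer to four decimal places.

1.8059

Δs = (8 − 4)/4 = 1.
Midpoints: 4.5, 5.5, 6.5, 7.5.
f(4.5) = 8/15, f(5.5) = 8/17, f(6.5) = 8/19, f(7.5) = 8/21.
Sum = Δs · [f(4.5) + f(5.5) + f(6.5) + f(7.5)].
Sum ≈ 1.8059.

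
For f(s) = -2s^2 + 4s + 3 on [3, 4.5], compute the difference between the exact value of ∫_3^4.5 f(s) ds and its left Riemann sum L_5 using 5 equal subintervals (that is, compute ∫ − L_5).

-2.43

Exact integral: ∫_3^4.5 f(s) ds = -15.75.
L_5 = -13.32.
Error = -15.75 − (-13.32) = -2.43.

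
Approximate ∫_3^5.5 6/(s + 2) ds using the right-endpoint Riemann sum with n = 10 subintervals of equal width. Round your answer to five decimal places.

2.38348

Δs = (5.5 − 3)/10 = 0.25.
Right endpoints: 3.25, 3.5, 3.75, 4, 4.25, 4.5, 4.75, 5, 5.25, 5.5.
f(3.25) = 8/7, f(3.5) = 12/11, f(3.75) = 24/23, f(4) = 1, f(4.25) = 0.96, f(4.5) = 12/13, f(4.75) = 8/9, f(5) = 6/7, f(5.25) = 24/29, f(5.5) = 0.8.
Sum = Δs · [f(3.25) + f(3.5) + f(3.75) + ...].
Sum ≈ 2.38348.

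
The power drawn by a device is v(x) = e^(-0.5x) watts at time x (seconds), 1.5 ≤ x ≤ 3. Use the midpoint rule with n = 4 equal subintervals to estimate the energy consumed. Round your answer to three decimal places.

Δx = (3 − 1.5)/4 = 0.375.
Midpoints: 1.6875, 2.0625, 2.4375, 2.8125.
v(1.6875) ≈ 0.430, v(2.0625) ≈ 0.357, v(2.4375) ≈ 0.296, v(2.8125) ≈ 0.245.
Sum = Δx · [v(1.6875) + v(2.0625) + v(2.4375) + v(2.8125)].
Sum ≈ 0.498.

0.498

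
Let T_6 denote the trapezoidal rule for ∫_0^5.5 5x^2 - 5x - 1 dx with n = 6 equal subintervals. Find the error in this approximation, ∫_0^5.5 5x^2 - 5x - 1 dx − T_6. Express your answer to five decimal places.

Exact integral: ∫_0^5.5 f(x) dx ≈ 196.1666667.
T_6 ≈ 200.0179398.
Error ≈ 196.1666667 − 200.0179398 ≈ -3.85127.

-3.85127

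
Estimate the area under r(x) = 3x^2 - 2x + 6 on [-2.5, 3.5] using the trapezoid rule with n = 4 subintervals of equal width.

Δx = (3.5 − (-2.5))/4 = 1.5.
r(-2.5) = 29.75, r(-1) = 11, r(0.5) = 5.75, r(2) = 14, r(3.5) = 35.75.
T_4 = (Δx/2)·[r(x_0) + 2r(x_1) + 2r(x_2) + 2r(x_3) + r(x_4)].
Sum = 95.25.

95.25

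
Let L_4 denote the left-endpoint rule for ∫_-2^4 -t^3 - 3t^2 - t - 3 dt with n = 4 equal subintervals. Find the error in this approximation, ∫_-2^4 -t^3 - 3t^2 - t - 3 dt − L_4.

-72

Exact integral: ∫_-2^4 f(t) dt = -156.
L_4 = -84.
Error = -156 − (-84) = -72.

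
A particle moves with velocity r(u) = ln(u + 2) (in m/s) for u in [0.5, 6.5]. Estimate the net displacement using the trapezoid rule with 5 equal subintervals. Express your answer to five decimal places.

Δu = (6.5 − 0.5)/5 = 1.2.
r(0.5) ≈ 0.91629, r(1.7) ≈ 1.30833, r(2.9) ≈ 1.58924, r(4.1) ≈ 1.80829, r(5.3) ≈ 1.98787, r(6.5) ≈ 2.14007.
T_5 = (Δu/2)·[r(u_0) + 2r(u_1) + ... + 2r(u_{4}) + r(u_5)].
Sum ≈ 9.86629.

9.86629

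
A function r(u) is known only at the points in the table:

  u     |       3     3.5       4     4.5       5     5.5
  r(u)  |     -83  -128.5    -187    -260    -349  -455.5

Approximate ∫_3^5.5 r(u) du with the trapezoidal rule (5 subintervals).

Δu = 0.5.
T_5 = (0.5/2)·[(-83) + 2·(-128.5) + 2·(-187) + 2·(-260) + 2·(-349) + (-455.5)] = -596.875.

-596.875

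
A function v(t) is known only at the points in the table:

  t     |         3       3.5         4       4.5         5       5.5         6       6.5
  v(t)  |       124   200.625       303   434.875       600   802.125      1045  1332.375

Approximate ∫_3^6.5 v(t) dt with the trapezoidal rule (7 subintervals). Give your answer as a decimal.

2056.90625

Δt = 0.5.
T_7 = (0.5/2)·[124 + 2·200.625 + 2·303 + 2·434.875 + 2·600 + 2·802.125 + 2·1045 + 1332.375] = 2056.90625.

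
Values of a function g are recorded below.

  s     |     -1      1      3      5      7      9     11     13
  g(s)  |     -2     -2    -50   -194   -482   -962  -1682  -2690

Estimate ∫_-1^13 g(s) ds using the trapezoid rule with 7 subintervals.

-9436

Δs = 2.
T_7 = (2/2)·[(-2) + 2·(-2) + 2·(-50) + 2·(-194) + 2·(-482) + 2·(-962) + 2·(-1682) + (-2690)] = -9436.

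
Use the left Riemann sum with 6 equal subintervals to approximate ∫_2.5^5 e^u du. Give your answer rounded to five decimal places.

Δu = (5 − 2.5)/6 = 5/12.
Left endpoints: 2.5, 35/12, 10/3, 3.75, 25/6, 55/12.
f(2.5) ≈ 12.18249, f(35/12) ≈ 18.47959, f(10/3) ≈ 28.03162, f(3.75) ≈ 42.52108, f(25/6) ≈ 64.50009, f(55/12) ≈ 97.83998.
Sum = Δu · [f(2.5) + f(35/12) + f(10/3) + ...].
Sum ≈ 109.81453.

109.81453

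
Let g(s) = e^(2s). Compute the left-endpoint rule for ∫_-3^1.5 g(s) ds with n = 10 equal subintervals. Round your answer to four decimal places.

6.1917

Δs = (1.5 − (-3))/10 = 0.45.
Left endpoints: -3, -2.55, -2.1, -1.65, -1.2, -0.75, -0.3, 0.15, 0.6, 1.05.
g(-3) ≈ 0.0025, g(-2.55) ≈ 0.0061, g(-2.1) ≈ 0.0150, g(-1.65) ≈ 0.0369, g(-1.2) ≈ 0.0907, g(-0.75) ≈ 0.2231, g(-0.3) ≈ 0.5488, g(0.15) ≈ 1.3499, g(0.6) ≈ 3.3201, g(1.05) ≈ 8.1662.
Sum = Δs · [g(-3) + g(-2.55) + g(-2.1) + ...].
Sum ≈ 6.1917.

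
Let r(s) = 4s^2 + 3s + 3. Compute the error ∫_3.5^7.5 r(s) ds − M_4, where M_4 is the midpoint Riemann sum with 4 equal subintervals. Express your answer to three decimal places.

Exact integral: ∫_3.5^7.5 r(s) ds ≈ 583.33333.
M_4 = 582.
Error ≈ 583.33333 − 582 ≈ 1.333.

1.333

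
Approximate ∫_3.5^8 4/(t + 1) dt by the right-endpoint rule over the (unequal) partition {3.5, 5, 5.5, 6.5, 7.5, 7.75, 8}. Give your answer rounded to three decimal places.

2.537

Subinterval widths: 1.5, 0.5, 1, 1, 0.25, 0.25.
Right endpoints: 5, 5.5, 6.5, 7.5, 7.75, 8.
f(5) = 2/3, f(5.5) = 8/13, f(6.5) = 8/15, f(7.5) = 8/17, f(7.75) = 16/35, f(8) = 4/9.
Sum = Σ Δt_i · f(t_i).
Sum ≈ 2.537.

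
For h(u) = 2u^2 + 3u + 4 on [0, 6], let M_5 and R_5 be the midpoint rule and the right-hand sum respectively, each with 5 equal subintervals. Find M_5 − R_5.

M_5 = 220.56.
R_5 = 278.88.
M_5 − R_5 = -58.32.

-58.32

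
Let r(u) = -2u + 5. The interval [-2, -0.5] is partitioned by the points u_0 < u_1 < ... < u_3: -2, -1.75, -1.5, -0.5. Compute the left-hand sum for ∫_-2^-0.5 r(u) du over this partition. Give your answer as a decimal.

Subinterval widths: 0.25, 0.25, 1.
Left endpoints: -2, -1.75, -1.5.
r(-2) = 9, r(-1.75) = 8.5, r(-1.5) = 8.
Sum = Σ Δu_i · r(u_i).
Sum = 12.375.

12.375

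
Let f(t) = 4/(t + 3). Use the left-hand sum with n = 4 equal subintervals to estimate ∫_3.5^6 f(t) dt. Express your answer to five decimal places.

1.35658

Δt = (6 − 3.5)/4 = 0.625.
Left endpoints: 3.5, 4.125, 4.75, 5.375.
f(3.5) = 8/13, f(4.125) = 32/57, f(4.75) = 16/31, f(5.375) = 32/67.
Sum = Δt · [f(3.5) + f(4.125) + f(4.75) + f(5.375)].
Sum ≈ 1.35658.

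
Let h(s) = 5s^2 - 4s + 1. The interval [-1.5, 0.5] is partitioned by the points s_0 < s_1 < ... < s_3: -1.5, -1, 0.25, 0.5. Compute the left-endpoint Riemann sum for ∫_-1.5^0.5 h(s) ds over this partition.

Subinterval widths: 0.5, 1.25, 0.25.
Left endpoints: -1.5, -1, 0.25.
h(-1.5) = 18.25, h(-1) = 10, h(0.25) = 0.3125.
Sum = Σ Δs_i · h(s_i).
Sum = 21.703125.

21.703125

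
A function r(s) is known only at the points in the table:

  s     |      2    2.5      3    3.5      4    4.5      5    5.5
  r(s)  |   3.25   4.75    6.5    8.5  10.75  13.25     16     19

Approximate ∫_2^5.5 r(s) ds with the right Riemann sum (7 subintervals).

39.375

Δs = 0.5.
Sum = 0.5·[4.75 + 6.5 + 8.5 + 10.75 + 13.25 + 16 + 19] = 39.375.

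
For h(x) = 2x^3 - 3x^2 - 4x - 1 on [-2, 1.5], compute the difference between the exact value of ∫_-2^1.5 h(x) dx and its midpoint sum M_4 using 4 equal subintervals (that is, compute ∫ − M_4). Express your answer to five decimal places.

Exact integral: ∫_-2^1.5 h(x) dx = -16.84375.
M_4 ≈ -15.8388672.
Error ≈ -16.84375 − (-15.8388672) ≈ -1.00488.

-1.00488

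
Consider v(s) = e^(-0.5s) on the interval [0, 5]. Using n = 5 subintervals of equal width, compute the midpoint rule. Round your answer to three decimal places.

Δs = (5 − 0)/5 = 1.
Midpoints: 0.5, 1.5, 2.5, 3.5, 4.5.
v(0.5) ≈ 0.779, v(1.5) ≈ 0.472, v(2.5) ≈ 0.287, v(3.5) ≈ 0.174, v(4.5) ≈ 0.105.
Sum = Δs · [v(0.5) + v(1.5) + v(2.5) + v(3.5) + v(4.5)].
Sum ≈ 1.817.

1.817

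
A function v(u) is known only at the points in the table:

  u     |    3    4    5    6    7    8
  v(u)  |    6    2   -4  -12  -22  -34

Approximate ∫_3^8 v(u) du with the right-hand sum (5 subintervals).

Δu = 1.
Sum = 1·[2 + (-4) + (-12) + (-22) + (-34)] = -70.

-70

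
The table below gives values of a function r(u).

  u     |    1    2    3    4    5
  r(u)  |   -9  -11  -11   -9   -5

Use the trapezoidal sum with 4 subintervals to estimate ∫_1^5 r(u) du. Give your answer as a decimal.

Δu = 1.
T_4 = (1/2)·[(-9) + 2·(-11) + 2·(-11) + 2·(-9) + (-5)] = -38.

-38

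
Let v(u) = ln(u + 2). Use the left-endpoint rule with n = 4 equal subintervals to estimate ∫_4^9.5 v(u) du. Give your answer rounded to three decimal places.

11.377

Δu = (9.5 − 4)/4 = 1.375.
Left endpoints: 4, 5.375, 6.75, 8.125.
v(4) ≈ 1.792, v(5.375) ≈ 1.998, v(6.75) ≈ 2.169, v(8.125) ≈ 2.315.
Sum = Δu · [v(4) + v(5.375) + v(6.75) + v(8.125)].
Sum ≈ 11.377.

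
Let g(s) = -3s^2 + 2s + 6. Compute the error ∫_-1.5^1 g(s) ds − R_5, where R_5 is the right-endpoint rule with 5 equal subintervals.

Exact integral: ∫_-1.5^1 g(s) ds = 9.375.
R_5 = 11.25.
Error = 9.375 − 11.25 = -1.875.

-1.875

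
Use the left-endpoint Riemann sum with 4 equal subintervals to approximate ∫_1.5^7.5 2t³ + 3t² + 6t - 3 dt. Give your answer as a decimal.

1433.25

Δt = (7.5 − 1.5)/4 = 1.5.
Left endpoints: 1.5, 3, 4.5, 6.
f(1.5) = 19.5, f(3) = 96, f(4.5) = 267, f(6) = 573.
Sum = Δt · [f(1.5) + f(3) + f(4.5) + f(6)].
Sum = 1433.25.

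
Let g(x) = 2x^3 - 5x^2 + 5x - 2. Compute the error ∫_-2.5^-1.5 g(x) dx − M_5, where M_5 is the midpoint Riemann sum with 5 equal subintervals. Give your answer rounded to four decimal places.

Exact integral: ∫_-2.5^-1.5 g(x) dx ≈ -49.416667.
M_5 = -49.36.
Error ≈ -49.416667 − (-49.36) ≈ -0.0567.

-0.0567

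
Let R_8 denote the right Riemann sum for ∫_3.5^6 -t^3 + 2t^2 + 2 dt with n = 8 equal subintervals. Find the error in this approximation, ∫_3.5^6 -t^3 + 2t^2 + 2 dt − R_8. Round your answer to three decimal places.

20.127

Exact integral: ∫_3.5^6 f(t) dt ≈ -166.06771.
R_8 ≈ -186.19507.
Error ≈ -166.06771 − (-186.19507) ≈ 20.127.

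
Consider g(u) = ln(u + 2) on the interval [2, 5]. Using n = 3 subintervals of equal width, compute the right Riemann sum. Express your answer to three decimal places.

Δu = (5 − 2)/3 = 1.
Right endpoints: 3, 4, 5.
g(3) ≈ 1.609, g(4) ≈ 1.792, g(5) ≈ 1.946.
Sum = Δu · [g(3) + g(4) + g(5)].
Sum ≈ 5.347.

5.347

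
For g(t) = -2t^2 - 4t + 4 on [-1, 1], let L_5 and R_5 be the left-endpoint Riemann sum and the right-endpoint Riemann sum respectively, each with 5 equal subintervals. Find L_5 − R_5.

3.2

L_5 = 8.16.
R_5 = 4.96.
L_5 − R_5 = 3.2.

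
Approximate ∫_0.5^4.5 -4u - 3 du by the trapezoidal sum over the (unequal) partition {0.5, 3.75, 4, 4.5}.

Subinterval widths: 3.25, 0.25, 0.5.
f(0.5) = -5, f(3.75) = -18, f(4) = -19, f(4.5) = -21.
On each subinterval the trapezoid contributes (Δu_i/2)·[f(u_{i-1}) + f(u_i)].
Sum = -52.

-52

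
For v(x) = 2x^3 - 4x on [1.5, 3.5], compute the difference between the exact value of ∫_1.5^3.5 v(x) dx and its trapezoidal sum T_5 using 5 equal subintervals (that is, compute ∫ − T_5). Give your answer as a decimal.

-0.8

Exact integral: ∫_1.5^3.5 v(x) dx = 52.5.
T_5 = 53.3.
Error = 52.5 − 53.3 = -0.8.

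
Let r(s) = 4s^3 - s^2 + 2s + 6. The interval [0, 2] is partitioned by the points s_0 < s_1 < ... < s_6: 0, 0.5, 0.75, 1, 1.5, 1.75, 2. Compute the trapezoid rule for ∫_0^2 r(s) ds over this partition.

Subinterval widths: 0.5, 0.25, 0.25, 0.5, 0.25, 0.25.
r(0) = 6, r(0.5) = 7.25, r(0.75) = 8.625, r(1) = 11, r(1.5) = 20.25, r(1.75) = 27.875, r(2) = 38.
On each subinterval the trapezoid contributes (Δs_i/2)·[r(s_{i-1}) + r(s_i)].
Sum = 29.8125.

29.8125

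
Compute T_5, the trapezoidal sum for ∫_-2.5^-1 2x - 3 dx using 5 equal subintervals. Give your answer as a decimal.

-9.75

Δx = (-1 − (-2.5))/5 = 0.3.
f(-2.5) = -8, f(-2.2) = -7.4, f(-1.9) = -6.8, f(-1.6) = -6.2, f(-1.3) = -5.6, f(-1) = -5.
T_5 = (Δx/2)·[f(x_0) + 2f(x_1) + ... + 2f(x_{4}) + f(x_5)].
Sum = -9.75.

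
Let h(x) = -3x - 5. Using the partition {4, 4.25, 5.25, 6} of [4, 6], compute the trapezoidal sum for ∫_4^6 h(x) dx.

Subinterval widths: 0.25, 1, 0.75.
h(4) = -17, h(4.25) = -17.75, h(5.25) = -20.75, h(6) = -23.
On each subinterval the trapezoid contributes (Δx_i/2)·[h(x_{i-1}) + h(x_i)].
Sum = -40.

-40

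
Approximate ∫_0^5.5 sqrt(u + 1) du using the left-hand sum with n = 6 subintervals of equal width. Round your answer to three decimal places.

Δu = (5.5 − 0)/6 = 11/12.
Left endpoints: 0, 11/12, 11/6, 2.75, 11/3, 55/12.
f(0) ≈ 1.000, f(11/12) ≈ 1.384, f(11/6) ≈ 1.683, f(2.75) ≈ 1.936, f(11/3) ≈ 2.160, f(55/12) ≈ 2.363.
Sum = Δu · [f(0) + f(11/12) + f(11/6) + ...].
Sum ≈ 9.650.

9.650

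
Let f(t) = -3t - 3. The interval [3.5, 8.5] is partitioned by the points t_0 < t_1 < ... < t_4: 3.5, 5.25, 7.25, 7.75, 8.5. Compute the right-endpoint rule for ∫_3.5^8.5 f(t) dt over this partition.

-116.8125

Subinterval widths: 1.75, 2, 0.5, 0.75.
Right endpoints: 5.25, 7.25, 7.75, 8.5.
f(5.25) = -18.75, f(7.25) = -24.75, f(7.75) = -26.25, f(8.5) = -28.5.
Sum = Σ Δt_i · f(t_i).
Sum = -116.8125.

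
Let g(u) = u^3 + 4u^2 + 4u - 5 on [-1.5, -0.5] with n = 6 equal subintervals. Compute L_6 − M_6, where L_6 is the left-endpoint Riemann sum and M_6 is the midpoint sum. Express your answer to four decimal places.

L_6 ≈ -5.849537.
M_6 ≈ -5.918981.
L_6 − M_6 ≈ 0.0694.

0.0694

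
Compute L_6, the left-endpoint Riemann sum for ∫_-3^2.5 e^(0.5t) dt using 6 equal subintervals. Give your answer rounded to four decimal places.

Δt = (2.5 − (-3))/6 = 11/12.
Left endpoints: -3, -25/12, -7/6, -0.25, 2/3, 19/12.
f(-3) ≈ 0.2231, f(-25/12) ≈ 0.3529, f(-7/6) ≈ 0.5580, f(-0.25) ≈ 0.8825, f(2/3) ≈ 1.3956, f(19/12) ≈ 2.2071.
Sum = Δt · [f(-3) + f(-25/12) + f(-7/6) + ...].
Sum ≈ 5.1509.

5.1509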